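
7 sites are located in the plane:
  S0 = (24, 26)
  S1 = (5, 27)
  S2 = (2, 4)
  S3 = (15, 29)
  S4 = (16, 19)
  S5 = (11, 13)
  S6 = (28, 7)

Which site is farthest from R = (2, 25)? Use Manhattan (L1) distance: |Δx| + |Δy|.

d(R,S0) = |2−24| + |25−26| = 22 + 1 = 23
d(R,S1) = |2−5| + |25−27| = 3 + 2 = 5
d(R,S2) = |2−2| + |25−4| = 0 + 21 = 21
d(R,S3) = |2−15| + |25−29| = 13 + 4 = 17
d(R,S4) = |2−16| + |25−19| = 14 + 6 = 20
d(R,S5) = |2−11| + |25−13| = 9 + 12 = 21
d(R,S6) = |2−28| + |25−7| = 26 + 18 = 44
The largest is to S6.

S6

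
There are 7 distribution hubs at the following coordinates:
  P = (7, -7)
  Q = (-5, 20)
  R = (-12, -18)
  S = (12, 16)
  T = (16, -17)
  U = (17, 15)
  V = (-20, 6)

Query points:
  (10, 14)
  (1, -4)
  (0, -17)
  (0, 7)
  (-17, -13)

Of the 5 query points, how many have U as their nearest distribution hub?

(10, 14) — d² to each: P:450, Q:261, R:1508, S:8, T:997, U:50, V:964 → nearest is S
(1, -4) — d² to each: P:45, Q:612, R:365, S:521, T:394, U:617, V:541 → nearest is P
(0, -17) — d² to each: P:149, Q:1394, R:145, S:1233, T:256, U:1313, V:929 → nearest is R
(0, 7) — d² to each: P:245, Q:194, R:769, S:225, T:832, U:353, V:401 → nearest is Q
(-17, -13) — d² to each: P:612, Q:1233, R:50, S:1682, T:1105, U:1940, V:370 → nearest is R
0 of the 5 points have U as nearest.

0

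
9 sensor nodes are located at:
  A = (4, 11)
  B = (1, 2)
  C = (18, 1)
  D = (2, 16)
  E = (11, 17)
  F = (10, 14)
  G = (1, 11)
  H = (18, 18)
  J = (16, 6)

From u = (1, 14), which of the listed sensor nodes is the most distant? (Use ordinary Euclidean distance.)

C

Squared Euclidean distances:
|uA|² = 9 + 9 = 18
|uB|² = 0 + 144 = 144
|uC|² = 289 + 169 = 458
|uD|² = 1 + 4 = 5
|uE|² = 100 + 9 = 109
|uF|² = 81 + 0 = 81
|uG|² = 0 + 9 = 9
|uH|² = 289 + 16 = 305
|uJ|² = 225 + 64 = 289
The largest is to C.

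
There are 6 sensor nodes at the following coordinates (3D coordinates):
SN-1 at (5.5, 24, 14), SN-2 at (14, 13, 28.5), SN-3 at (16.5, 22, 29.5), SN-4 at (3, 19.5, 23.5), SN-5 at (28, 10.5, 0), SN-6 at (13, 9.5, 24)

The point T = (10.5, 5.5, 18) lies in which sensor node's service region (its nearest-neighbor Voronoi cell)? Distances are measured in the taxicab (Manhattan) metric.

SN-6

d(T, SN-1) = |10.5−5.5| + |5.5−24| + |18−14| = 5 + 18.5 + 4 = 27.5
d(T, SN-2) = |10.5−14| + |5.5−13| + |18−28.5| = 3.5 + 7.5 + 10.5 = 21.5
d(T, SN-3) = |10.5−16.5| + |5.5−22| + |18−29.5| = 6 + 16.5 + 11.5 = 34
d(T, SN-4) = |10.5−3| + |5.5−19.5| + |18−23.5| = 7.5 + 14 + 5.5 = 27
d(T, SN-5) = |10.5−28| + |5.5−10.5| + |18−0| = 17.5 + 5 + 18 = 40.5
d(T, SN-6) = |10.5−13| + |5.5−9.5| + |18−24| = 2.5 + 4 + 6 = 12.5
SN-6 is nearest.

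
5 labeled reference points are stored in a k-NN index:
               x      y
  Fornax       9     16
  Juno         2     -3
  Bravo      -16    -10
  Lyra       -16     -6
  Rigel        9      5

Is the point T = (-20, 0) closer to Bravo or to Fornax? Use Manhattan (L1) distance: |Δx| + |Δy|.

d(T, Bravo) = |-20−(-16)| + |0−(-10)| = 4 + 10 = 14
d(T, Fornax) = |-20−9| + |0−16| = 29 + 16 = 45
14 < 45, so Bravo is closer.

Bravo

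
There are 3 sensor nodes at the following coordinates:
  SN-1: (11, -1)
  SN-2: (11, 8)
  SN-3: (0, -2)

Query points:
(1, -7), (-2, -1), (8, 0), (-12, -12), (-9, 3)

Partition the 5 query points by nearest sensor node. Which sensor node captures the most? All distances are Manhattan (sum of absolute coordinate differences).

SN-3

(1, -7) — d to each: SN-1:16, SN-2:25, SN-3:6 → nearest is SN-3
(-2, -1) — d to each: SN-1:13, SN-2:22, SN-3:3 → nearest is SN-3
(8, 0) — d to each: SN-1:4, SN-2:11, SN-3:10 → nearest is SN-1
(-12, -12) — d to each: SN-1:34, SN-2:43, SN-3:22 → nearest is SN-3
(-9, 3) — d to each: SN-1:24, SN-2:25, SN-3:14 → nearest is SN-3
Tally — SN-1:1, SN-3:4. SN-3 captures the most (4).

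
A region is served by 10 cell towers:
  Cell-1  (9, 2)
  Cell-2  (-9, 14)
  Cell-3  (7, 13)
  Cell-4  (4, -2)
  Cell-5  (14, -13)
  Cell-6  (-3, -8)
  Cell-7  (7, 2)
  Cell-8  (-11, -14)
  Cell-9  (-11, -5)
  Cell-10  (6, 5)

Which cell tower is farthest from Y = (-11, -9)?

Cell-3

Squared Euclidean distances:
d²(Y, Cell-1) = (-11−9)² + (-9−2)² = 400 + 121 = 521
d²(Y, Cell-2) = (-11−(-9))² + (-9−14)² = 4 + 529 = 533
d²(Y, Cell-3) = (-11−7)² + (-9−13)² = 324 + 484 = 808
d²(Y, Cell-4) = (-11−4)² + (-9−(-2))² = 225 + 49 = 274
d²(Y, Cell-5) = (-11−14)² + (-9−(-13))² = 625 + 16 = 641
d²(Y, Cell-6) = (-11−(-3))² + (-9−(-8))² = 64 + 1 = 65
d²(Y, Cell-7) = (-11−7)² + (-9−2)² = 324 + 121 = 445
d²(Y, Cell-8) = (-11−(-11))² + (-9−(-14))² = 0 + 25 = 25
d²(Y, Cell-9) = (-11−(-11))² + (-9−(-5))² = 0 + 16 = 16
d²(Y, Cell-10) = (-11−6)² + (-9−5)² = 289 + 196 = 485
The largest is to Cell-3.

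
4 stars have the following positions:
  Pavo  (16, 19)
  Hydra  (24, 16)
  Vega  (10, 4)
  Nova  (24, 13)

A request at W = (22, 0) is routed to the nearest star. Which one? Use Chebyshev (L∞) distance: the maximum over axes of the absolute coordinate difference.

Vega

d(W, Pavo) = max(6, 19) = 19
d(W, Hydra) = max(2, 16) = 16
d(W, Vega) = max(12, 4) = 12
d(W, Nova) = max(2, 13) = 13
The smallest is to Vega, so W lies in the Voronoi region of Vega.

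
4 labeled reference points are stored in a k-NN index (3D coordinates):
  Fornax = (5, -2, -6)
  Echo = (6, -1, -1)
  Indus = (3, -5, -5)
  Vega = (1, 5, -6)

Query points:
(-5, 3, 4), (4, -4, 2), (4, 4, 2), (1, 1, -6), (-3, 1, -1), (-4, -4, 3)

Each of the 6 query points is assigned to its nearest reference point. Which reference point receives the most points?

Vega

(-5, 3, 4) — d² to each: Fornax:225, Echo:162, Indus:209, Vega:140 → nearest is Vega
(4, -4, 2) — d² to each: Fornax:69, Echo:22, Indus:51, Vega:154 → nearest is Echo
(4, 4, 2) — d² to each: Fornax:101, Echo:38, Indus:131, Vega:74 → nearest is Echo
(1, 1, -6) — d² to each: Fornax:25, Echo:54, Indus:41, Vega:16 → nearest is Vega
(-3, 1, -1) — d² to each: Fornax:98, Echo:85, Indus:88, Vega:57 → nearest is Vega
(-4, -4, 3) — d² to each: Fornax:166, Echo:125, Indus:114, Vega:187 → nearest is Indus
Tally — Echo:2, Indus:1, Vega:3. Vega captures the most (3).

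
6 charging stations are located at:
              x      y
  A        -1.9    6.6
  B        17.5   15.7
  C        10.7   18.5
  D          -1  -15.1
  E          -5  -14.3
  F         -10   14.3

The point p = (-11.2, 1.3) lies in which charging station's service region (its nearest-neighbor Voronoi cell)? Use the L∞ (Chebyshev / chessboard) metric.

d(p,A) = max(9.3, 5.3) = 9.3
d(p,B) = max(28.7, 14.4) = 28.7
d(p,C) = max(21.9, 17.2) = 21.9
d(p,D) = max(10.2, 16.4) = 16.4
d(p,E) = max(6.2, 15.6) = 15.6
d(p,F) = max(1.2, 13) = 13
The smallest is to A, so p lies in the Voronoi region of A.

A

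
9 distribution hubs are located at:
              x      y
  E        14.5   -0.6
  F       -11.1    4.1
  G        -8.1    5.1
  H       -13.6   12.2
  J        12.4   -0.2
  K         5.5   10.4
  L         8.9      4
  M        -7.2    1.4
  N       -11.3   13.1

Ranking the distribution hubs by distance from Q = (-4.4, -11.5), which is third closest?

Squared Euclidean distances:
|QE|² = 357.21 + 118.81 = 476.02
|QF|² = 44.89 + 243.36 = 288.25
|QG|² = 13.69 + 275.56 = 289.25
|QH|² = 84.64 + 561.69 = 646.33
|QJ|² = 282.24 + 127.69 = 409.93
|QK|² = 98.01 + 479.61 = 577.62
|QL|² = 176.89 + 240.25 = 417.14
|QM|² = 7.84 + 166.41 = 174.25
|QN|² = 47.61 + 605.16 = 652.77
Sorted ascending: M, F, G, J, … — the third-nearest is G.

G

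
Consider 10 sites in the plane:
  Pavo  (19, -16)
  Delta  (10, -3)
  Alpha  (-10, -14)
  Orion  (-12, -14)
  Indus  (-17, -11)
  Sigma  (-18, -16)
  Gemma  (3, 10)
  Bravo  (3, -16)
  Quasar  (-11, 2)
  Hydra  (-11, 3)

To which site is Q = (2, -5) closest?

Delta

Compare squared distances (the ordering matches that of the actual distances):
d²(Q, Pavo) = (2−19)² + (-5−(-16))² = 289 + 121 = 410
d²(Q, Delta) = (2−10)² + (-5−(-3))² = 64 + 4 = 68
d²(Q, Alpha) = (2−(-10))² + (-5−(-14))² = 144 + 81 = 225
d²(Q, Orion) = (2−(-12))² + (-5−(-14))² = 196 + 81 = 277
d²(Q, Indus) = (2−(-17))² + (-5−(-11))² = 361 + 36 = 397
d²(Q, Sigma) = (2−(-18))² + (-5−(-16))² = 400 + 121 = 521
d²(Q, Gemma) = (2−3)² + (-5−10)² = 1 + 225 = 226
d²(Q, Bravo) = (2−3)² + (-5−(-16))² = 1 + 121 = 122
d²(Q, Quasar) = (2−(-11))² + (-5−2)² = 169 + 49 = 218
d²(Q, Hydra) = (2−(-11))² + (-5−3)² = 169 + 64 = 233
The smallest is to Delta, so Q lies in the Voronoi region of Delta.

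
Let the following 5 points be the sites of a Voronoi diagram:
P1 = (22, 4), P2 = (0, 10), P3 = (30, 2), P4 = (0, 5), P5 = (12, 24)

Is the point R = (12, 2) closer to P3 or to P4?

P4

Compare squared distances:
|RP3|² = (12−30)² + (2−2)² = 324 + 0 = 324
|RP4|² = (12−0)² + (2−5)² = 144 + 9 = 153
324 > 153, so P4 is closer.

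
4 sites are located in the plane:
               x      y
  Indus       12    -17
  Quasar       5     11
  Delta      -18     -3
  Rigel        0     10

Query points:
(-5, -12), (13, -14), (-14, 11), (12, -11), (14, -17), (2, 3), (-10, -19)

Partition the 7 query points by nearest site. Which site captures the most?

(-5, -12) — d² to each: Indus:314, Quasar:629, Delta:250, Rigel:509 → nearest is Delta
(13, -14) — d² to each: Indus:10, Quasar:689, Delta:1082, Rigel:745 → nearest is Indus
(-14, 11) — d² to each: Indus:1460, Quasar:361, Delta:212, Rigel:197 → nearest is Rigel
(12, -11) — d² to each: Indus:36, Quasar:533, Delta:964, Rigel:585 → nearest is Indus
(14, -17) — d² to each: Indus:4, Quasar:865, Delta:1220, Rigel:925 → nearest is Indus
(2, 3) — d² to each: Indus:500, Quasar:73, Delta:436, Rigel:53 → nearest is Rigel
(-10, -19) — d² to each: Indus:488, Quasar:1125, Delta:320, Rigel:941 → nearest is Delta
Tally — Indus:3, Delta:2, Rigel:2. Indus captures the most (3).

Indus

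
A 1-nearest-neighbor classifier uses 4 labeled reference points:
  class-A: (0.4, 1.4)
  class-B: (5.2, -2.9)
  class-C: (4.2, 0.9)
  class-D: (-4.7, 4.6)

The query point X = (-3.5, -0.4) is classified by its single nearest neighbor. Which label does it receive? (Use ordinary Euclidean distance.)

class-A

Compare squared distances (the ordering matches that of the actual distances):
d²(X, class-A) = (-3.5−0.4)² + (-0.4−1.4)² = 15.21 + 3.24 = 18.45
d²(X, class-B) = (-3.5−5.2)² + (-0.4−(-2.9))² = 75.69 + 6.25 = 81.94
d²(X, class-C) = (-3.5−4.2)² + (-0.4−0.9)² = 59.29 + 1.69 = 60.98
d²(X, class-D) = (-3.5−(-4.7))² + (-0.4−4.6)² = 1.44 + 25 = 26.44
class-A is nearest.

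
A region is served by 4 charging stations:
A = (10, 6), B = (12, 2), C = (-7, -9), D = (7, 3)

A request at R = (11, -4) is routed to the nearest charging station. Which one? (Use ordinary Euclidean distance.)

B

Compare squared distances (the ordering matches that of the actual distances):
|RA|² = (11−10)² + (-4−6)² = 1 + 100 = 101
|RB|² = (11−12)² + (-4−2)² = 1 + 36 = 37
|RC|² = (11−(-7))² + (-4−(-9))² = 324 + 25 = 349
|RD|² = (11−7)² + (-4−3)² = 16 + 49 = 65
The smallest is to B, so R lies in the Voronoi region of B.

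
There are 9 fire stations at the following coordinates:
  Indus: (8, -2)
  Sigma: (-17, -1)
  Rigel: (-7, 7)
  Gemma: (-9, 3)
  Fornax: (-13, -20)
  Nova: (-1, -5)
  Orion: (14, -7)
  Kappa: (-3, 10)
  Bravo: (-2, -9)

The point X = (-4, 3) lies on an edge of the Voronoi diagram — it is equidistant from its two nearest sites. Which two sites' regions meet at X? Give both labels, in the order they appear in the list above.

Rigel and Gemma

Squared distances from X to each site:
d²(X, Indus) = 144 + 25 = 169
d²(X, Sigma) = 169 + 16 = 185
d²(X, Rigel) = 9 + 16 = 25
d²(X, Gemma) = 25 + 0 = 25
d²(X, Fornax) = 81 + 529 = 610
d²(X, Nova) = 9 + 64 = 73
d²(X, Orion) = 324 + 100 = 424
d²(X, Kappa) = 1 + 49 = 50
d²(X, Bravo) = 4 + 144 = 148
X is equidistant from Rigel and Gemma (both at squared distance 25), and every other site is strictly farther — so X lies on the Rigel–Gemma Voronoi edge.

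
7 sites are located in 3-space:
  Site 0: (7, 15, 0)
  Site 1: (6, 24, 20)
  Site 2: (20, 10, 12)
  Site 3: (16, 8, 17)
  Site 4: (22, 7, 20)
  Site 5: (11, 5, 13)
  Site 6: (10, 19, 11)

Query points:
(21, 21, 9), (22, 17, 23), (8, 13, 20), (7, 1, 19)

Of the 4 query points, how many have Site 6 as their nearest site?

1

(21, 21, 9) — d² to each: Site 0:313, Site 1:355, Site 2:131, Site 3:258, Site 4:318, Site 5:372, Site 6:129 → nearest is Site 6
(22, 17, 23) — d² to each: Site 0:758, Site 1:314, Site 2:174, Site 3:153, Site 4:109, Site 5:365, Site 6:292 → nearest is Site 4
(8, 13, 20) — d² to each: Site 0:405, Site 1:125, Site 2:217, Site 3:98, Site 4:232, Site 5:122, Site 6:121 → nearest is Site 3
(7, 1, 19) — d² to each: Site 0:557, Site 1:531, Site 2:299, Site 3:134, Site 4:262, Site 5:68, Site 6:397 → nearest is Site 5
1 of the 4 points has Site 6 as nearest.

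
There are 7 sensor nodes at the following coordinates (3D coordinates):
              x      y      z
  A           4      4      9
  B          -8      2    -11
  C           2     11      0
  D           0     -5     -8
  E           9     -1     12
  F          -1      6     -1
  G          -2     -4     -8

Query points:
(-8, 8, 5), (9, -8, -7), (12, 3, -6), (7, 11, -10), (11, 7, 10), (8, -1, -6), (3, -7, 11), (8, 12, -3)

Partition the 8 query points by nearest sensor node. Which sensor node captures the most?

(-8, 8, 5) — d² to each: A:176, B:292, C:134, D:402, E:419, F:89, G:349 → nearest is F
(9, -8, -7) — d² to each: A:425, B:405, C:459, D:91, E:410, F:332, G:138 → nearest is D
(12, 3, -6) — d² to each: A:290, B:426, C:200, D:212, E:349, F:203, G:249 → nearest is C
(7, 11, -10) — d² to each: A:419, B:307, C:125, D:309, E:632, F:170, G:310 → nearest is C
(11, 7, 10) — d² to each: A:59, B:827, C:197, D:589, E:72, F:266, G:614 → nearest is A
(8, -1, -6) — d² to each: A:266, B:290, C:216, D:84, E:325, F:155, G:113 → nearest is D
(3, -7, 11) — d² to each: A:126, B:686, C:446, D:374, E:73, F:329, G:395 → nearest is E
(8, 12, -3) — d² to each: A:224, B:420, C:46, D:378, E:395, F:121, G:381 → nearest is C
Tally — A:1, C:3, D:2, E:1, F:1. C captures the most (3).

C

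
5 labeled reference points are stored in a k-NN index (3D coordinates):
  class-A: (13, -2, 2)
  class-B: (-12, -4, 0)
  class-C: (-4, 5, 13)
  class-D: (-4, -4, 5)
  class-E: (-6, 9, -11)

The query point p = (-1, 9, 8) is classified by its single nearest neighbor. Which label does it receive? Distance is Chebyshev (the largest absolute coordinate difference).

d(p, class-A) = max(14, 11, 6) = 14
d(p, class-B) = max(11, 13, 8) = 13
d(p, class-C) = max(3, 4, 5) = 5
d(p, class-D) = max(3, 13, 3) = 13
d(p, class-E) = max(5, 0, 19) = 19
The smallest is to class-C, so p lies in the Voronoi region of class-C.

class-C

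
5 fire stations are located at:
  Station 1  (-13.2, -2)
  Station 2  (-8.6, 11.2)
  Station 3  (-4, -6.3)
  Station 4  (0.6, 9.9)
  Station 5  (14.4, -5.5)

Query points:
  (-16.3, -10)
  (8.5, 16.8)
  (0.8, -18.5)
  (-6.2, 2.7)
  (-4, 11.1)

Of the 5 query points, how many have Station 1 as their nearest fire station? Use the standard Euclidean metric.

(-16.3, -10) — d² to each: Station 1:73.61, Station 2:508.73, Station 3:164.98, Station 4:681.62, Station 5:962.74 → nearest is Station 1
(8.5, 16.8) — d² to each: Station 1:824.33, Station 2:323.77, Station 3:689.86, Station 4:110.02, Station 5:532.1 → nearest is Station 4
(0.8, -18.5) — d² to each: Station 1:468.25, Station 2:970.45, Station 3:171.88, Station 4:806.6, Station 5:353.96 → nearest is Station 3
(-6.2, 2.7) — d² to each: Station 1:71.09, Station 2:78.01, Station 3:85.84, Station 4:98.08, Station 5:491.6 → nearest is Station 1
(-4, 11.1) — d² to each: Station 1:256.25, Station 2:21.17, Station 3:302.76, Station 4:22.6, Station 5:614.12 → nearest is Station 2
2 of the 5 points have Station 1 as nearest.

2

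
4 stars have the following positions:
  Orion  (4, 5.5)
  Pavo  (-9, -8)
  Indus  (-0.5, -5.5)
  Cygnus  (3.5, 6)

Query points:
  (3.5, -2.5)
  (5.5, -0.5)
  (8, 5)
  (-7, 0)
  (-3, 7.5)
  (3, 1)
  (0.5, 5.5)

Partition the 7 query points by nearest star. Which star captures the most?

Orion

(3.5, -2.5) — d² to each: Orion:64.25, Pavo:186.5, Indus:25, Cygnus:72.25 → nearest is Indus
(5.5, -0.5) — d² to each: Orion:38.25, Pavo:266.5, Indus:61, Cygnus:46.25 → nearest is Orion
(8, 5) — d² to each: Orion:16.25, Pavo:458, Indus:182.5, Cygnus:21.25 → nearest is Orion
(-7, 0) — d² to each: Orion:151.25, Pavo:68, Indus:72.5, Cygnus:146.25 → nearest is Pavo
(-3, 7.5) — d² to each: Orion:53, Pavo:276.25, Indus:175.25, Cygnus:44.5 → nearest is Cygnus
(3, 1) — d² to each: Orion:21.25, Pavo:225, Indus:54.5, Cygnus:25.25 → nearest is Orion
(0.5, 5.5) — d² to each: Orion:12.25, Pavo:272.5, Indus:122, Cygnus:9.25 → nearest is Cygnus
Tally — Orion:3, Pavo:1, Indus:1, Cygnus:2. Orion captures the most (3).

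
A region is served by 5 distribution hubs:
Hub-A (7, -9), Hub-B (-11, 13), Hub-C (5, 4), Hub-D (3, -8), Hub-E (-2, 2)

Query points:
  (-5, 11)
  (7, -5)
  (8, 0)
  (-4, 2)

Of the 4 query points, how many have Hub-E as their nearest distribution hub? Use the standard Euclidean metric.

(-5, 11) — d² to each: Hub-A:544, Hub-B:40, Hub-C:149, Hub-D:425, Hub-E:90 → nearest is Hub-B
(7, -5) — d² to each: Hub-A:16, Hub-B:648, Hub-C:85, Hub-D:25, Hub-E:130 → nearest is Hub-A
(8, 0) — d² to each: Hub-A:82, Hub-B:530, Hub-C:25, Hub-D:89, Hub-E:104 → nearest is Hub-C
(-4, 2) — d² to each: Hub-A:242, Hub-B:170, Hub-C:85, Hub-D:149, Hub-E:4 → nearest is Hub-E
1 of the 4 points has Hub-E as nearest.

1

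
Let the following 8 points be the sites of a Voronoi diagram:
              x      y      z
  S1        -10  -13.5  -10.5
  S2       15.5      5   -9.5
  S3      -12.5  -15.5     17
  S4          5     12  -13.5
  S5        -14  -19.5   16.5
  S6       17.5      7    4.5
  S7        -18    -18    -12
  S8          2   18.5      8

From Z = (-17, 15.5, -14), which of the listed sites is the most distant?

Compare squared distances (the ordering matches that of the actual distances):
|ZS1|² = 49 + 841 + 12.25 = 902.25
|ZS2|² = 1056.25 + 110.25 + 20.25 = 1186.75
|ZS3|² = 20.25 + 961 + 961 = 1942.25
|ZS4|² = 484 + 12.25 + 0.25 = 496.5
|ZS5|² = 9 + 1225 + 930.25 = 2164.25
|ZS6|² = 1190.25 + 72.25 + 342.25 = 1604.75
|ZS7|² = 1 + 1122.25 + 4 = 1127.25
|ZS8|² = 361 + 9 + 484 = 854
The largest is to S5.

S5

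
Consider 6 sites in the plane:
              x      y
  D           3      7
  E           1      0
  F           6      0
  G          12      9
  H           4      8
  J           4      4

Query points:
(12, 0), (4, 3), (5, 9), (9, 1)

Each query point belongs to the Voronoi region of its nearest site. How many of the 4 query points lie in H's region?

(12, 0) — d² to each: D:130, E:121, F:36, G:81, H:128, J:80 → nearest is F
(4, 3) — d² to each: D:17, E:18, F:13, G:100, H:25, J:1 → nearest is J
(5, 9) — d² to each: D:8, E:97, F:82, G:49, H:2, J:26 → nearest is H
(9, 1) — d² to each: D:72, E:65, F:10, G:73, H:74, J:34 → nearest is F
1 of the 4 points has H as nearest.

1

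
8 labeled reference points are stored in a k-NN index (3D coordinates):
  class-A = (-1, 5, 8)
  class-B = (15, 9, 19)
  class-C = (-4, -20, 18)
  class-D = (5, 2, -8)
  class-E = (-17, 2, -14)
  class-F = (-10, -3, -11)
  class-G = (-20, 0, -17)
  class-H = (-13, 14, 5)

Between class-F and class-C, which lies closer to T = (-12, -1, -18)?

Compare squared distances:
d²(T, class-F) = (-12−(-10))² + (-1−(-3))² + (-18−(-11))² = 4 + 4 + 49 = 57
d²(T, class-C) = (-12−(-4))² + (-1−(-20))² + (-18−18)² = 64 + 361 + 1296 = 1721
57 < 1721, so class-F is closer.

class-F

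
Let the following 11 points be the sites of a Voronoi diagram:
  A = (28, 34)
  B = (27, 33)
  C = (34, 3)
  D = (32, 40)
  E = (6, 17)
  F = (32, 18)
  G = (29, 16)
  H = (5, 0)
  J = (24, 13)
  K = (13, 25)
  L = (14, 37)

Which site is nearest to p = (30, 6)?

C

Since √ is increasing, it suffices to compare squared distances:
|pA|² = (30−28)² + (6−34)² = 4 + 784 = 788
|pB|² = (30−27)² + (6−33)² = 9 + 729 = 738
|pC|² = (30−34)² + (6−3)² = 16 + 9 = 25
|pD|² = (30−32)² + (6−40)² = 4 + 1156 = 1160
|pE|² = (30−6)² + (6−17)² = 576 + 121 = 697
|pF|² = (30−32)² + (6−18)² = 4 + 144 = 148
|pG|² = (30−29)² + (6−16)² = 1 + 100 = 101
|pH|² = (30−5)² + (6−0)² = 625 + 36 = 661
|pJ|² = (30−24)² + (6−13)² = 36 + 49 = 85
|pK|² = (30−13)² + (6−25)² = 289 + 361 = 650
|pL|² = (30−14)² + (6−37)² = 256 + 961 = 1217
C is nearest.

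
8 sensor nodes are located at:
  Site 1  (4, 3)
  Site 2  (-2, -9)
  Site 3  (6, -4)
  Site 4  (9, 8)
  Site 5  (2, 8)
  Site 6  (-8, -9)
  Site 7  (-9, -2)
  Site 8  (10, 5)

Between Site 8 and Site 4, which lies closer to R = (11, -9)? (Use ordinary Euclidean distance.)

Site 8

Compare squared distances:
d²(R, Site 8) = (11−10)² + (-9−5)² = 1 + 196 = 197
d²(R, Site 4) = (11−9)² + (-9−8)² = 4 + 289 = 293
197 < 293, so Site 8 is closer.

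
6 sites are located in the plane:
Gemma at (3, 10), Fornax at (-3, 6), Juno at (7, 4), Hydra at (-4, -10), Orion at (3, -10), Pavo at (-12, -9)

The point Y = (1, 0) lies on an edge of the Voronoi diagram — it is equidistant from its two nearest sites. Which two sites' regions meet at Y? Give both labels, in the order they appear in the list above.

Fornax and Juno

Squared distances from Y to each site:
d²(Y, Gemma) = (1−3)² + (0−10)² = 4 + 100 = 104
d²(Y, Fornax) = (1−(-3))² + (0−6)² = 16 + 36 = 52
d²(Y, Juno) = (1−7)² + (0−4)² = 36 + 16 = 52
d²(Y, Hydra) = (1−(-4))² + (0−(-10))² = 25 + 100 = 125
d²(Y, Orion) = (1−3)² + (0−(-10))² = 4 + 100 = 104
d²(Y, Pavo) = (1−(-12))² + (0−(-9))² = 169 + 81 = 250
Y is equidistant from Fornax and Juno (both at squared distance 52), and every other site is strictly farther — so Y lies on the Fornax–Juno Voronoi edge.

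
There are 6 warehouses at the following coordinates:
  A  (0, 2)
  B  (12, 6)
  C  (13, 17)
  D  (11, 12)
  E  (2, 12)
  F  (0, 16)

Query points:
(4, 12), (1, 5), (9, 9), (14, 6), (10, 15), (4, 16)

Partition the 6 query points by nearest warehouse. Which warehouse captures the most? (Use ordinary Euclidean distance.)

D

(4, 12) — d² to each: A:116, B:100, C:106, D:49, E:4, F:32 → nearest is E
(1, 5) — d² to each: A:10, B:122, C:288, D:149, E:50, F:122 → nearest is A
(9, 9) — d² to each: A:130, B:18, C:80, D:13, E:58, F:130 → nearest is D
(14, 6) — d² to each: A:212, B:4, C:122, D:45, E:180, F:296 → nearest is B
(10, 15) — d² to each: A:269, B:85, C:13, D:10, E:73, F:101 → nearest is D
(4, 16) — d² to each: A:212, B:164, C:82, D:65, E:20, F:16 → nearest is F
Tally — A:1, B:1, D:2, E:1, F:1. D captures the most (2).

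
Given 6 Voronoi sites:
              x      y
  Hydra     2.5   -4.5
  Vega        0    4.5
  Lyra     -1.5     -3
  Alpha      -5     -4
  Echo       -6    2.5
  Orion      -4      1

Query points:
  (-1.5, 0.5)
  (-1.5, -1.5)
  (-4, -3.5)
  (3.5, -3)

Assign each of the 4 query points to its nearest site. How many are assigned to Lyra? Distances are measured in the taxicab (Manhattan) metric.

1

(-1.5, 0.5) — d to each: Hydra:9, Vega:5.5, Lyra:3.5, Alpha:8, Echo:6.5, Orion:3 → nearest is Orion
(-1.5, -1.5) — d to each: Hydra:7, Vega:7.5, Lyra:1.5, Alpha:6, Echo:8.5, Orion:5 → nearest is Lyra
(-4, -3.5) — d to each: Hydra:7.5, Vega:12, Lyra:3, Alpha:1.5, Echo:8, Orion:4.5 → nearest is Alpha
(3.5, -3) — d to each: Hydra:2.5, Vega:11, Lyra:5, Alpha:9.5, Echo:15, Orion:11.5 → nearest is Hydra
1 of the 4 points has Lyra as nearest.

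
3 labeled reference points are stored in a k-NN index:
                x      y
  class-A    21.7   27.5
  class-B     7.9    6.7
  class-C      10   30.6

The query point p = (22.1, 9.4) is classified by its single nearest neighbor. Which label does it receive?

Squared Euclidean distances:
d²(p, class-A) = (22.1−21.7)² + (9.4−27.5)² = 0.16 + 327.61 = 327.77
d²(p, class-B) = (22.1−7.9)² + (9.4−6.7)² = 201.64 + 7.29 = 208.93
d²(p, class-C) = (22.1−10)² + (9.4−30.6)² = 146.41 + 449.44 = 595.85
Minimum is at class-B.

class-B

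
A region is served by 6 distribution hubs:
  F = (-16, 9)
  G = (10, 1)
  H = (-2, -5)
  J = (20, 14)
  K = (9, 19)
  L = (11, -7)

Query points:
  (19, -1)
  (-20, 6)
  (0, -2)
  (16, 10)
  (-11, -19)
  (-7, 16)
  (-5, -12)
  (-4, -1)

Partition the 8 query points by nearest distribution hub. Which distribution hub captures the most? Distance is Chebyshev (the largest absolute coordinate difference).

H

(19, -1) — d to each: F:35, G:9, H:21, J:15, K:20, L:8 → nearest is L
(-20, 6) — d to each: F:4, G:30, H:18, J:40, K:29, L:31 → nearest is F
(0, -2) — d to each: F:16, G:10, H:3, J:20, K:21, L:11 → nearest is H
(16, 10) — d to each: F:32, G:9, H:18, J:4, K:9, L:17 → nearest is J
(-11, -19) — d to each: F:28, G:21, H:14, J:33, K:38, L:22 → nearest is H
(-7, 16) — d to each: F:9, G:17, H:21, J:27, K:16, L:23 → nearest is F
(-5, -12) — d to each: F:21, G:15, H:7, J:26, K:31, L:16 → nearest is H
(-4, -1) — d to each: F:12, G:14, H:4, J:24, K:20, L:15 → nearest is H
Tally — F:2, H:4, J:1, L:1. H captures the most (4).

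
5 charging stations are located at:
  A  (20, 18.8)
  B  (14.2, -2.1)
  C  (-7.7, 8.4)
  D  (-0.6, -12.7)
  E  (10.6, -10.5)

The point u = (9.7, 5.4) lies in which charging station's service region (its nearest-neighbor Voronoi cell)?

B

Compare squared distances (the ordering matches that of the actual distances):
|uA|² = 106.09 + 179.56 = 285.65
|uB|² = 20.25 + 56.25 = 76.5
|uC|² = 302.76 + 9 = 311.76
|uD|² = 106.09 + 327.61 = 433.7
|uE|² = 0.81 + 252.81 = 253.62
The smallest is to B, so u lies in the Voronoi region of B.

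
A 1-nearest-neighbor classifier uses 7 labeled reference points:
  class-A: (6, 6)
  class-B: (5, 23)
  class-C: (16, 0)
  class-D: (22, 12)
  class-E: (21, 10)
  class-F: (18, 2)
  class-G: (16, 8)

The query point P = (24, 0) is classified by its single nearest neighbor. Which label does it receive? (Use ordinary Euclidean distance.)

class-F

Squared Euclidean distances:
d²(P, class-A) = 324 + 36 = 360
d²(P, class-B) = 361 + 529 = 890
d²(P, class-C) = 64 + 0 = 64
d²(P, class-D) = 4 + 144 = 148
d²(P, class-E) = 9 + 100 = 109
d²(P, class-F) = 36 + 4 = 40
d²(P, class-G) = 64 + 64 = 128
Minimum is at class-F.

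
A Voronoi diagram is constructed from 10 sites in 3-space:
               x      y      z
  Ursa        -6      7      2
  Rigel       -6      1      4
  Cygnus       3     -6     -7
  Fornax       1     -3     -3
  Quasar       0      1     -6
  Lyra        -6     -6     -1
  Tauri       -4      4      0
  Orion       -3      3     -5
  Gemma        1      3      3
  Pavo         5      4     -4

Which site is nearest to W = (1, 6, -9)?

Since √ is increasing, it suffices to compare squared distances:
d²(W, Ursa) = 49 + 1 + 121 = 171
d²(W, Rigel) = 49 + 25 + 169 = 243
d²(W, Cygnus) = 4 + 144 + 4 = 152
d²(W, Fornax) = 0 + 81 + 36 = 117
d²(W, Quasar) = 1 + 25 + 9 = 35
d²(W, Lyra) = 49 + 144 + 64 = 257
d²(W, Tauri) = 25 + 4 + 81 = 110
d²(W, Orion) = 16 + 9 + 16 = 41
d²(W, Gemma) = 0 + 9 + 144 = 153
d²(W, Pavo) = 16 + 4 + 25 = 45
Minimum is at Quasar.

Quasar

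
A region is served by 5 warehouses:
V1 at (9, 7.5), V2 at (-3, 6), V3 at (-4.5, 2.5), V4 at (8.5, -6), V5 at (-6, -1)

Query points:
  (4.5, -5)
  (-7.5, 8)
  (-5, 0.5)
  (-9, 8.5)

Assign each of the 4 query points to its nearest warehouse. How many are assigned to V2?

2

(4.5, -5) — d² to each: V1:176.5, V2:177.25, V3:137.25, V4:17, V5:126.25 → nearest is V4
(-7.5, 8) — d² to each: V1:272.5, V2:24.25, V3:39.25, V4:452, V5:83.25 → nearest is V2
(-5, 0.5) — d² to each: V1:245, V2:34.25, V3:4.25, V4:224.5, V5:3.25 → nearest is V5
(-9, 8.5) — d² to each: V1:325, V2:42.25, V3:56.25, V4:516.5, V5:99.25 → nearest is V2
2 of the 4 points have V2 as nearest.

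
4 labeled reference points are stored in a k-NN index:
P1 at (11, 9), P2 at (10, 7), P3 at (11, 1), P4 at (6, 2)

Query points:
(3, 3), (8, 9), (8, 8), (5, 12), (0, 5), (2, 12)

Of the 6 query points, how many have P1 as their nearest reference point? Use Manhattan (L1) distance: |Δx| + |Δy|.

(3, 3) — d to each: P1:14, P2:11, P3:10, P4:4 → nearest is P4
(8, 9) — d to each: P1:3, P2:4, P3:11, P4:9 → nearest is P1
(8, 8) — d to each: P1:4, P2:3, P3:10, P4:8 → nearest is P2
(5, 12) — d to each: P1:9, P2:10, P3:17, P4:11 → nearest is P1
(0, 5) — d to each: P1:15, P2:12, P3:15, P4:9 → nearest is P4
(2, 12) — d to each: P1:12, P2:13, P3:20, P4:14 → nearest is P1
3 of the 6 points have P1 as nearest.

3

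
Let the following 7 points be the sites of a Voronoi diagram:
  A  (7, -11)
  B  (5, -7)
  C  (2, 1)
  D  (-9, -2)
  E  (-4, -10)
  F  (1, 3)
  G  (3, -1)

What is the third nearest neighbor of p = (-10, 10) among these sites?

C

Compare squared distances (the ordering matches that of the actual distances):
|pA|² = (-10−7)² + (10−(-11))² = 289 + 441 = 730
|pB|² = (-10−5)² + (10−(-7))² = 225 + 289 = 514
|pC|² = (-10−2)² + (10−1)² = 144 + 81 = 225
|pD|² = (-10−(-9))² + (10−(-2))² = 1 + 144 = 145
|pE|² = (-10−(-4))² + (10−(-10))² = 36 + 400 = 436
|pF|² = (-10−1)² + (10−3)² = 121 + 49 = 170
|pG|² = (-10−3)² + (10−(-1))² = 169 + 121 = 290
Sorted ascending: D, F, C, G, … — the third-nearest is C.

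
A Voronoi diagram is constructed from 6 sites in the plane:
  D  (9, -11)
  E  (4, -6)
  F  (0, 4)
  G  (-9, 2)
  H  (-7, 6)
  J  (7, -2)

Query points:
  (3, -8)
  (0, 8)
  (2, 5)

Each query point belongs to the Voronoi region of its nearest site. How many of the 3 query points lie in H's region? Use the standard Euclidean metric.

(3, -8) — d² to each: D:45, E:5, F:153, G:244, H:296, J:52 → nearest is E
(0, 8) — d² to each: D:442, E:212, F:16, G:117, H:53, J:149 → nearest is F
(2, 5) — d² to each: D:305, E:125, F:5, G:130, H:82, J:74 → nearest is F
0 of the 3 points have H as nearest.

0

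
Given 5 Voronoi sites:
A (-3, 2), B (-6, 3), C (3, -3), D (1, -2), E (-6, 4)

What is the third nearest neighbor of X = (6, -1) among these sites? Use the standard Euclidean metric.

A

Compare squared distances (the ordering matches that of the actual distances):
|XA|² = (6−(-3))² + (-1−2)² = 81 + 9 = 90
|XB|² = (6−(-6))² + (-1−3)² = 144 + 16 = 160
|XC|² = (6−3)² + (-1−(-3))² = 9 + 4 = 13
|XD|² = (6−1)² + (-1−(-2))² = 25 + 1 = 26
|XE|² = (6−(-6))² + (-1−4)² = 144 + 25 = 169
Sorted ascending: C, D, A, B, … — the third-nearest is A.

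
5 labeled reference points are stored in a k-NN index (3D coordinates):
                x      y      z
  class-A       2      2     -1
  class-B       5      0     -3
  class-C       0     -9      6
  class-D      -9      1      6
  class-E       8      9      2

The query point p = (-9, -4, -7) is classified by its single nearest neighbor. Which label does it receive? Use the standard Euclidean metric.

Since √ is increasing, it suffices to compare squared distances:
d²(p, class-A) = (-9−2)² + (-4−2)² + (-7−(-1))² = 121 + 36 + 36 = 193
d²(p, class-B) = (-9−5)² + (-4−0)² + (-7−(-3))² = 196 + 16 + 16 = 228
d²(p, class-C) = (-9−0)² + (-4−(-9))² + (-7−6)² = 81 + 25 + 169 = 275
d²(p, class-D) = (-9−(-9))² + (-4−1)² + (-7−6)² = 0 + 25 + 169 = 194
d²(p, class-E) = (-9−8)² + (-4−9)² + (-7−2)² = 289 + 169 + 81 = 539
The smallest is to class-A, so p lies in the Voronoi region of class-A.

class-A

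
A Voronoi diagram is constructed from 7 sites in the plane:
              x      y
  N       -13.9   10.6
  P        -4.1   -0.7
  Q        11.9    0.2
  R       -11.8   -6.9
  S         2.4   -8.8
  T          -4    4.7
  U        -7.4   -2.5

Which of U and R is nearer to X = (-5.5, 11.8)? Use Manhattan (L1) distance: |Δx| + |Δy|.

d(X,U) = |-5.5−(-7.4)| + |11.8−(-2.5)| = 1.9 + 14.3 = 16.2
d(X,R) = |-5.5−(-11.8)| + |11.8−(-6.9)| = 6.3 + 18.7 = 25
16.2 < 25, so U is closer.

U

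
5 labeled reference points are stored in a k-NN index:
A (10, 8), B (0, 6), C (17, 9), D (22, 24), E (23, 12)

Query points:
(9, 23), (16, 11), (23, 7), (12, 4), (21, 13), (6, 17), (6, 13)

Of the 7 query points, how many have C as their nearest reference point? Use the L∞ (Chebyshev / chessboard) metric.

(9, 23) — d to each: A:15, B:17, C:14, D:13, E:14 → nearest is D
(16, 11) — d to each: A:6, B:16, C:2, D:13, E:7 → nearest is C
(23, 7) — d to each: A:13, B:23, C:6, D:17, E:5 → nearest is E
(12, 4) — d to each: A:4, B:12, C:5, D:20, E:11 → nearest is A
(21, 13) — d to each: A:11, B:21, C:4, D:11, E:2 → nearest is E
(6, 17) — d to each: A:9, B:11, C:11, D:16, E:17 → nearest is A
(6, 13) — d to each: A:5, B:7, C:11, D:16, E:17 → nearest is A
1 of the 7 points has C as nearest.

1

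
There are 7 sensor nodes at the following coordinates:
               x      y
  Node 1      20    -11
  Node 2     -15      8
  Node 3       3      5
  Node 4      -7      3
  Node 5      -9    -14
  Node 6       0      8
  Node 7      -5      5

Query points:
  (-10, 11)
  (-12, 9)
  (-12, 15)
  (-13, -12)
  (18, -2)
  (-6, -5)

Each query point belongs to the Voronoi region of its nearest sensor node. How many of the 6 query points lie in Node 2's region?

3

(-10, 11) — d² to each: Node 1:1384, Node 2:34, Node 3:205, Node 4:73, Node 5:626, Node 6:109, Node 7:61 → nearest is Node 2
(-12, 9) — d² to each: Node 1:1424, Node 2:10, Node 3:241, Node 4:61, Node 5:538, Node 6:145, Node 7:65 → nearest is Node 2
(-12, 15) — d² to each: Node 1:1700, Node 2:58, Node 3:325, Node 4:169, Node 5:850, Node 6:193, Node 7:149 → nearest is Node 2
(-13, -12) — d² to each: Node 1:1090, Node 2:404, Node 3:545, Node 4:261, Node 5:20, Node 6:569, Node 7:353 → nearest is Node 5
(18, -2) — d² to each: Node 1:85, Node 2:1189, Node 3:274, Node 4:650, Node 5:873, Node 6:424, Node 7:578 → nearest is Node 1
(-6, -5) — d² to each: Node 1:712, Node 2:250, Node 3:181, Node 4:65, Node 5:90, Node 6:205, Node 7:101 → nearest is Node 4
3 of the 6 points have Node 2 as nearest.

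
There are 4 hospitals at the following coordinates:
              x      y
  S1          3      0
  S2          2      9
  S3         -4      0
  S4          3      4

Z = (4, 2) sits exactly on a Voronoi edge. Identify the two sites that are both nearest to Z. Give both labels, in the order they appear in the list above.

Squared distances from Z to each site:
|ZS1|² = 1 + 4 = 5
|ZS2|² = 4 + 49 = 53
|ZS3|² = 64 + 4 = 68
|ZS4|² = 1 + 4 = 5
Z is equidistant from S1 and S4 (both at squared distance 5), and every other site is strictly farther — so Z lies on the S1–S4 Voronoi edge.

S1 and S4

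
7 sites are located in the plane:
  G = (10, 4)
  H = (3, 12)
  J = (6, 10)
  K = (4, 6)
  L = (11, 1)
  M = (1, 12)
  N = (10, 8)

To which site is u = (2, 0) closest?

Since √ is increasing, it suffices to compare squared distances:
|uG|² = 64 + 16 = 80
|uH|² = 1 + 144 = 145
|uJ|² = 16 + 100 = 116
|uK|² = 4 + 36 = 40
|uL|² = 81 + 1 = 82
|uM|² = 1 + 144 = 145
|uN|² = 64 + 64 = 128
Minimum is at K.

K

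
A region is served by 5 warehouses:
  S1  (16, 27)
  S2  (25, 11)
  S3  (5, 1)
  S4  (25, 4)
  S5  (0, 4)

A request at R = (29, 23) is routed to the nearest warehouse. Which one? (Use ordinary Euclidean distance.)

S2

Squared Euclidean distances:
|RS1|² = (29−16)² + (23−27)² = 169 + 16 = 185
|RS2|² = (29−25)² + (23−11)² = 16 + 144 = 160
|RS3|² = (29−5)² + (23−1)² = 576 + 484 = 1060
|RS4|² = (29−25)² + (23−4)² = 16 + 361 = 377
|RS5|² = (29−0)² + (23−4)² = 841 + 361 = 1202
S2 is nearest.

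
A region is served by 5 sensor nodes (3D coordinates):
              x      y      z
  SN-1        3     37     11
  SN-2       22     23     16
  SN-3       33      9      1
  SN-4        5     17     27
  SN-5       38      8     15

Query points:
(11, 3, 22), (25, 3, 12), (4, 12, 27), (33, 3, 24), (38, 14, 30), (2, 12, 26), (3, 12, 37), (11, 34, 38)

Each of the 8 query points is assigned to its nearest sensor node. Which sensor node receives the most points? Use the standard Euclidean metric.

(11, 3, 22) — d² to each: SN-1:1341, SN-2:557, SN-3:961, SN-4:257, SN-5:803 → nearest is SN-4
(25, 3, 12) — d² to each: SN-1:1641, SN-2:425, SN-3:221, SN-4:821, SN-5:203 → nearest is SN-5
(4, 12, 27) — d² to each: SN-1:882, SN-2:566, SN-3:1526, SN-4:26, SN-5:1316 → nearest is SN-4
(33, 3, 24) — d² to each: SN-1:2225, SN-2:585, SN-3:565, SN-4:989, SN-5:131 → nearest is SN-5
(38, 14, 30) — d² to each: SN-1:2115, SN-2:533, SN-3:891, SN-4:1107, SN-5:261 → nearest is SN-5
(2, 12, 26) — d² to each: SN-1:851, SN-2:621, SN-3:1595, SN-4:35, SN-5:1433 → nearest is SN-4
(3, 12, 37) — d² to each: SN-1:1301, SN-2:923, SN-3:2205, SN-4:129, SN-5:1725 → nearest is SN-4
(11, 34, 38) — d² to each: SN-1:802, SN-2:726, SN-3:2478, SN-4:446, SN-5:1934 → nearest is SN-4
Tally — SN-4:5, SN-5:3. SN-4 captures the most (5).

SN-4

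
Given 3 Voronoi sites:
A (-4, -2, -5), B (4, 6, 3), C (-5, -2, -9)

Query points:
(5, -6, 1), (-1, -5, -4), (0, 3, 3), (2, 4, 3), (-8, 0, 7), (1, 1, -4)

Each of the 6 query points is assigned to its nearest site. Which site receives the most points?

A

(5, -6, 1) — d² to each: A:133, B:149, C:216 → nearest is A
(-1, -5, -4) — d² to each: A:19, B:195, C:50 → nearest is A
(0, 3, 3) — d² to each: A:105, B:25, C:194 → nearest is B
(2, 4, 3) — d² to each: A:136, B:8, C:229 → nearest is B
(-8, 0, 7) — d² to each: A:164, B:196, C:269 → nearest is A
(1, 1, -4) — d² to each: A:35, B:83, C:70 → nearest is A
Tally — A:4, B:2. A captures the most (4).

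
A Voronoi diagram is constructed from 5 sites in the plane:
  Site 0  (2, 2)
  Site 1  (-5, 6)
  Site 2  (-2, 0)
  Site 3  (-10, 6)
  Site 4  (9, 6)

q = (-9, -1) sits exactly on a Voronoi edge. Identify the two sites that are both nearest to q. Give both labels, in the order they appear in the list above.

Squared distances from q to each site:
d²(q, Site 0) = (-9−2)² + (-1−2)² = 121 + 9 = 130
d²(q, Site 1) = (-9−(-5))² + (-1−6)² = 16 + 49 = 65
d²(q, Site 2) = (-9−(-2))² + (-1−0)² = 49 + 1 = 50
d²(q, Site 3) = (-9−(-10))² + (-1−6)² = 1 + 49 = 50
d²(q, Site 4) = (-9−9)² + (-1−6)² = 324 + 49 = 373
q is equidistant from Site 2 and Site 3 (both at squared distance 50), and every other site is strictly farther — so q lies on the Site 2–Site 3 Voronoi edge.

Site 2 and Site 3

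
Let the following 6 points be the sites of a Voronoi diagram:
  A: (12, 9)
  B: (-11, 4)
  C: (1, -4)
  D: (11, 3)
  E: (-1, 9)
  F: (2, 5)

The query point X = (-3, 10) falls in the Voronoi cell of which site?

E

Since √ is increasing, it suffices to compare squared distances:
|XA|² = (-3−12)² + (10−9)² = 225 + 1 = 226
|XB|² = (-3−(-11))² + (10−4)² = 64 + 36 = 100
|XC|² = (-3−1)² + (10−(-4))² = 16 + 196 = 212
|XD|² = (-3−11)² + (10−3)² = 196 + 49 = 245
|XE|² = (-3−(-1))² + (10−9)² = 4 + 1 = 5
|XF|² = (-3−2)² + (10−5)² = 25 + 25 = 50
E is nearest.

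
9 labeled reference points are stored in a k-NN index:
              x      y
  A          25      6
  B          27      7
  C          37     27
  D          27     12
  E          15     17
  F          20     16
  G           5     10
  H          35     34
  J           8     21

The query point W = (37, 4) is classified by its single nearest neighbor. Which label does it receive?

B

Compare squared distances (the ordering matches that of the actual distances):
|WA|² = (37−25)² + (4−6)² = 144 + 4 = 148
|WB|² = (37−27)² + (4−7)² = 100 + 9 = 109
|WC|² = (37−37)² + (4−27)² = 0 + 529 = 529
|WD|² = (37−27)² + (4−12)² = 100 + 64 = 164
|WE|² = (37−15)² + (4−17)² = 484 + 169 = 653
|WF|² = (37−20)² + (4−16)² = 289 + 144 = 433
|WG|² = (37−5)² + (4−10)² = 1024 + 36 = 1060
|WH|² = (37−35)² + (4−34)² = 4 + 900 = 904
|WJ|² = (37−8)² + (4−21)² = 841 + 289 = 1130
The smallest is to B, so W lies in the Voronoi region of B.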